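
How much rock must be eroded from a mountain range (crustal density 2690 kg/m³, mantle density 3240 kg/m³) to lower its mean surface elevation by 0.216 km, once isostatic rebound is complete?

1.27 km

Net drop Δ = e − u = e − e ρ_c/ρ_m = e (ρ_m − ρ_c)/ρ_m.
e = Δ ρ_m/(ρ_m − ρ_c) = 0.216 km × 3240/550 = 1.27 km.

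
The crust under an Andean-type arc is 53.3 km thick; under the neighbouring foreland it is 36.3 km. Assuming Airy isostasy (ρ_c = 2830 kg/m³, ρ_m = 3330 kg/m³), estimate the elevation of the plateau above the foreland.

2.55 km

Excess crust Δ = 53.3 km − 36.3 km = 17 km, split between elevation h and root r with h + r = Δ.
Airy balance ρ_c h = (ρ_m − ρ_c) r gives r = h ρ_c/(ρ_m − ρ_c), so h (1 + ρ_c/(ρ_m − ρ_c)) = Δ, i.e. h = Δ (ρ_m − ρ_c)/ρ_m.
h = 17 km × 500/3330 = 2.55 km.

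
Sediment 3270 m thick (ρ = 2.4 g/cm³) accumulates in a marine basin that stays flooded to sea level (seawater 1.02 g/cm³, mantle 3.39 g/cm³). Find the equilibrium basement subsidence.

1900 m

Submarine loading: the sediment displaces seawater, and the subsidence is in turn flooded, so s (ρ_m − ρ_w) = t (ρ_sed − ρ_w).
s = 3270 m × (2.4 − 1.02) / (3.39 − 1.02) = 1900 m.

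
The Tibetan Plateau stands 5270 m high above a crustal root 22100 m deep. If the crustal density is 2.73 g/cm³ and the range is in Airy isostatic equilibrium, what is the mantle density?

Airy balance: ρ_c h = (ρ_m − ρ_c) r → ρ_m = ρ_c (1 + h/r).
ρ_m = 2.73 × (1 + 5270 m/22100 m) = 3.38 g/cm³.

3.38 g/cm³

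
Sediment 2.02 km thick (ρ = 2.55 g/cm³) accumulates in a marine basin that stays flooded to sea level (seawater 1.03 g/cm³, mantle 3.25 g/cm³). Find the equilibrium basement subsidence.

Submarine loading: the sediment displaces seawater, and the subsidence is in turn flooded, so s (ρ_m − ρ_w) = t (ρ_sed − ρ_w).
s = 2.02 km × (2.55 − 1.03) / (3.25 − 1.03) = 1.38 km.

1.38 km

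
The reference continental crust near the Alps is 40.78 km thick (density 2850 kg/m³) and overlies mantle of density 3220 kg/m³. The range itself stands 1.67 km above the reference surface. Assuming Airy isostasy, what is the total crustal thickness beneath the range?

55.3 km

Root depth r = h ρ_c / (ρ_m − ρ_c) = 1.67 km × 2850 / 370 = 12.86 km.
Total thickness = T + h + r = 40.78 km + 1.67 km + 12.86 km = 55.3 km.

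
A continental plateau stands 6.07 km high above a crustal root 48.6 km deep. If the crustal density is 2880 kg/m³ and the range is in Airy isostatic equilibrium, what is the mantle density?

Airy balance: ρ_c h = (ρ_m − ρ_c) r → ρ_m = ρ_c (1 + h/r).
ρ_m = 2880 × (1 + 6.07 km/48.6 km) = 3240 kg/m³.

3240 kg/m³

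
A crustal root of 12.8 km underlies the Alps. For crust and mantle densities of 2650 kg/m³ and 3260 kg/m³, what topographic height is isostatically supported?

Equating mass per unit area of the two columns: ρ_c h = (ρ_m − ρ_c) r.
h = r (ρ_m − ρ_c) / ρ_c = 12.8 km × (3260 − 2650) / 2650 = 2.95 km.

2.95 km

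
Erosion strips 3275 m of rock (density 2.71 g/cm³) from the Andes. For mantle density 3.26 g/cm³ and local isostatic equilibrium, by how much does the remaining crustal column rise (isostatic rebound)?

Unloading: uplift u = e ρ_c/ρ_m = 3275 m × 2.71/3.26 = 2720 m.

2720 m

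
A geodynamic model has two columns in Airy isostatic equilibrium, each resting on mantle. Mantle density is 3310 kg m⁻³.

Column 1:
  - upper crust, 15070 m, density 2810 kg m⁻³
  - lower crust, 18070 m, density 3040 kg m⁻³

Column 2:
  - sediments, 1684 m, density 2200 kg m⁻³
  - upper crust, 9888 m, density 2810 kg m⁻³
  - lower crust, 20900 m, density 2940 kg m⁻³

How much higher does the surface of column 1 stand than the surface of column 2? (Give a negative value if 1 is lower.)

−644 m

For any compensation level in the mantle, the mantle terms cancel and isostasy reduces to e = (Σt_1 − Σt_2) − (Σ(ρt)_1 − Σ(ρt)_2) / ρ_m.
Σt_1 = 33140 m; Σt_2 = 32472 m; Σ(ρt)_1 = 97279500; Σ(ρt)_2 = 92936080 (in m·kg m⁻³).
e = (33140 − 32472) − (97279500 − 92936080) / 3310 = −644 m.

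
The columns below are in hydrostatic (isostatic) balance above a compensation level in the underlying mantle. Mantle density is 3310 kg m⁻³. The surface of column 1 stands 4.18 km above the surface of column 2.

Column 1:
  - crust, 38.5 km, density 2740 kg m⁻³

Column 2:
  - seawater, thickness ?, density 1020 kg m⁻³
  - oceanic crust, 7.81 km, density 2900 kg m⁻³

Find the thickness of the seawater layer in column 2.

2.14 km

Take the compensation level at the base of the deeper column (depth z_c below the surface of column 1) and equate Σ ρ_i t_i down to z_c; mantle fills any gap and the z_c terms cancel.
Column 1: 38.5×2740 + (z_c − 38.5)×3310
Column 2: 4.18×0 + x×1020 + 7.81×2900 + (z_c − 4.18 − 7.81 − x)×3310
The z_c×3310 term appears on both sides and cancels. Collect the known terms of each column as K = Σ(ρt)_known − 3310 × (depth of known layers): K_1 = 105490 − 3310×38.5 = −21945; K_2 = 22649 − 3310×(4.18 + 7.81) = −17037.9.
Balance: K_1 = K_2 − x×(3310 − 1020), so x = (K_2 − K_1)/(3310 − 1020) = 4907.1/2290 = 2.14 km.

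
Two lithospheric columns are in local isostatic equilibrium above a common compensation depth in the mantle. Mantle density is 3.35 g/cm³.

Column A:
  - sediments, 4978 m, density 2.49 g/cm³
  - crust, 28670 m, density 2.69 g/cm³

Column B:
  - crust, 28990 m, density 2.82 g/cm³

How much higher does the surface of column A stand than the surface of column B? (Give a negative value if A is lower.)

For any compensation level in the mantle, the mantle terms cancel and isostasy reduces to e = (Σt_A − Σt_B) − (Σ(ρt)_A − Σ(ρt)_B) / ρ_m.
Σt_A = 33648 m; Σt_B = 28990 m; Σ(ρt)_A = 89517.52; Σ(ρt)_B = 81751.8 (in m·g/cm³).
e = (33648 − 28990) − (89517.52 − 81751.8) / 3.35 = 2340 m.

2340 m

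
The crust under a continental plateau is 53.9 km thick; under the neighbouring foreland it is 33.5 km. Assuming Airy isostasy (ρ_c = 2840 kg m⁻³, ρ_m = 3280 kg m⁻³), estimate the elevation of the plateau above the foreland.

Excess crust Δ = 53.9 km − 33.5 km = 20.4 km, split between elevation h and root r with h + r = Δ.
Airy balance ρ_c h = (ρ_m − ρ_c) r gives r = h ρ_c/(ρ_m − ρ_c), so h (1 + ρ_c/(ρ_m − ρ_c)) = Δ, i.e. h = Δ (ρ_m − ρ_c)/ρ_m.
h = 20.4 km × 440/3280 = 2.74 km.

2.74 km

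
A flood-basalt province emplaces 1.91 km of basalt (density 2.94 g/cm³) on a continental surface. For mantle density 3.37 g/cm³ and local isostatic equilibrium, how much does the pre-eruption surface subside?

Subaerial loading: s = t ρ_load / ρ_m.
s = 1.91 km × 2.94/3.37 = 1.67 km.

1.67 km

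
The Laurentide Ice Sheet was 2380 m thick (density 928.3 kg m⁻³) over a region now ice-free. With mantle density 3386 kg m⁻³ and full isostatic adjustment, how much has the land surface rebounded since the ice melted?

Removing the load lets mantle flow back in; uplift u satisfies ρ_ice t = ρ_m u.
u = t ρ_ice/ρ_m = 2380 m × 928.3/3386 = 652 m.

652 m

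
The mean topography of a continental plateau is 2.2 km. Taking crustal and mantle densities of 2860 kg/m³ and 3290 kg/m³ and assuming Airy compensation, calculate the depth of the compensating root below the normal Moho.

14.6 km

Balancing pressure at the compensation depth: the weight of the topography is balanced by the buoyancy of the root, ρ_c h = (ρ_m − ρ_c) r.
r = h · ρ_c / (ρ_m − ρ_c) = 2.2 km × 2860 / (3290 − 2860) = 14.6 km.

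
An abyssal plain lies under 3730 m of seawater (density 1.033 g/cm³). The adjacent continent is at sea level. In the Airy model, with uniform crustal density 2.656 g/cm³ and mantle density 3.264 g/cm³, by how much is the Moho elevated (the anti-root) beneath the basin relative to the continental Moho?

9960 m

For local isostatic compensation: replacing crust with seawater at the top is compensated by replacing crust with mantle at the base: d (ρ_c − ρ_w) = a (ρ_m − ρ_c).
a = d (ρ_c − ρ_w)/(ρ_m − ρ_c) = 3730 m × 1.623/0.608 = 9960 m.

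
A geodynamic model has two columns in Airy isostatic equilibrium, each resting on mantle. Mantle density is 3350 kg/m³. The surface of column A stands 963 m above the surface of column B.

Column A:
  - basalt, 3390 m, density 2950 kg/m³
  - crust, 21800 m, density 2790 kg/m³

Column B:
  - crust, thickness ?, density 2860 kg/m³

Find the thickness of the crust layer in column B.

Take the compensation level at the base of the deeper column (depth z_c below the surface of column A) and equate Σ ρ_i t_i down to z_c; mantle fills any gap and the z_c terms cancel.
Column A: 3390×2950 + 21800×2790 + (z_c − 25190)×3350
Column B: 963×0 + x×2860 + (z_c − 963 − 0 − x)×3350
The z_c×3350 term appears on both sides and cancels. Collect the known terms of each column as K = Σ(ρt)_known − 3350 × (depth of known layers): K_A = 70822500 − 3350×25190 = −13564000; K_B = 0 − 3350×(963 + 0) = −3226050.
Balance: K_A = K_B − x×(3350 − 2860), so x = (K_B − K_A)/(3350 − 2860) = 10338000/490 = 21100 m.

21100 m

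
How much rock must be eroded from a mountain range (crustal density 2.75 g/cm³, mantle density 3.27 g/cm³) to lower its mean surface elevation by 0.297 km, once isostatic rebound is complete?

1.87 km

Net drop Δ = e − u = e − e ρ_c/ρ_m = e (ρ_m − ρ_c)/ρ_m.
e = Δ ρ_m/(ρ_m − ρ_c) = 0.297 km × 3.27/0.52 = 1.87 km.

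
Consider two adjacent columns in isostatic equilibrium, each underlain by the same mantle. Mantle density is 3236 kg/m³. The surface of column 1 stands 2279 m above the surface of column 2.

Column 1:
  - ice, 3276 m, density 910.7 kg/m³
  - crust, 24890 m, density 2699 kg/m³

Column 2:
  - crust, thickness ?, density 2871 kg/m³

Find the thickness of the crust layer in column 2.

37300 m

Take the compensation level at the base of the deeper column (depth z_c below the surface of column 1) and equate Σ ρ_i t_i down to z_c; mantle fills any gap and the z_c terms cancel.
Column 1: 3276×910.7 + 24890×2699 + (z_c − 28166)×3236
Column 2: 2279×0 + x×2871 + (z_c − 2279 − 0 − x)×3236
The z_c×3236 term appears on both sides and cancels. Collect the known terms of each column as K = Σ(ρt)_known − 3236 × (depth of known layers): K_1 = 70161563.2 − 3236×28166 = −20983612.8; K_2 = 0 − 3236×(2279 + 0) = −7374844.
Balance: K_1 = K_2 − x×(3236 − 2871), so x = (K_2 − K_1)/(3236 − 2871) = 13608800/365 = 37300 m.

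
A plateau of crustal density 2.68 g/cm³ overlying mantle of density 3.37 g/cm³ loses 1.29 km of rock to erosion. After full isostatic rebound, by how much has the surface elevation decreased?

0.264 km

Rebound u = e ρ_c/ρ_m = 1.29 km × 2.68/3.37 = 1.026 km.
Net surface drop = e − u = 1.29 km − 1.026 km = e (ρ_m − ρ_c)/ρ_m = 0.264 km.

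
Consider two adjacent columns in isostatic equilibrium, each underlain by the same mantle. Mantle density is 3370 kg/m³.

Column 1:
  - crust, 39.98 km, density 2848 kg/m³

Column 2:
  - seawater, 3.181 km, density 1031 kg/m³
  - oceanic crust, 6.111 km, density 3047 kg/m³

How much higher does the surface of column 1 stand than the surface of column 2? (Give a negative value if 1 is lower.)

For any compensation level in the mantle, the mantle terms cancel and isostasy reduces to e = (Σt_1 − Σt_2) − (Σ(ρt)_1 − Σ(ρt)_2) / ρ_m.
Σt_1 = 39.98 km; Σt_2 = 9.292 km; Σ(ρt)_1 = 113863.04; Σ(ρt)_2 = 21899.828 (in km·kg/m³).
e = (39.98 − 9.292) − (113863.04 − 21899.828) / 3370 = 3.4 km.

3.4 km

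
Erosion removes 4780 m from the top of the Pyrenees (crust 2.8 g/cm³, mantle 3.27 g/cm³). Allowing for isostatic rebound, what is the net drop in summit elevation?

687 m

Rebound u = e ρ_c/ρ_m = 4780 m × 2.8/3.27 = 4093 m.
Net surface drop = e − u = 4780 m − 4093 m = e (ρ_m − ρ_c)/ρ_m = 687 m.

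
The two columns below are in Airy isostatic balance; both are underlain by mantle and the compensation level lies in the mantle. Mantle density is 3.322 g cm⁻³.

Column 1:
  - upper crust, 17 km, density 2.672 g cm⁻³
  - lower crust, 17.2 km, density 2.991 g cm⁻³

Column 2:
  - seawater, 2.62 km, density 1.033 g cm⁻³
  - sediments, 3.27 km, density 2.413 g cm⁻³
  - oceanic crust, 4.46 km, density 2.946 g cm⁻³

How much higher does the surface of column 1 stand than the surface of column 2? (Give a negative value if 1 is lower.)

For any compensation level in the mantle, the mantle terms cancel and isostasy reduces to e = (Σt_1 − Σt_2) − (Σ(ρt)_1 − Σ(ρt)_2) / ρ_m.
Σt_1 = 34.2 km; Σt_2 = 10.35 km; Σ(ρt)_1 = 96.8692; Σ(ρt)_2 = 23.73613 (in km·g cm⁻³).
e = (34.2 − 10.35) − (96.8692 − 23.73613) / 3.322 = 1.84 km.

1.84 km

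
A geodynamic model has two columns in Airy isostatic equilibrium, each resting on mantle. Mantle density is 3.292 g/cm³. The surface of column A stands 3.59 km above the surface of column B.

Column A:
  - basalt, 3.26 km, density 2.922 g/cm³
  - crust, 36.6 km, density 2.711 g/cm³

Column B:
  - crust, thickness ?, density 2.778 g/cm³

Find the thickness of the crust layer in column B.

20.7 km

Take the compensation level at the base of the deeper column (depth z_c below the surface of column A) and equate Σ ρ_i t_i down to z_c; mantle fills any gap and the z_c terms cancel.
Column A: 3.26×2.922 + 36.6×2.711 + (z_c − 39.86)×3.292
Column B: 3.59×0 + x×2.778 + (z_c − 3.59 − 0 − x)×3.292
The z_c×3.292 term appears on both sides and cancels. Collect the known terms of each column as K = Σ(ρt)_known − 3.292 × (depth of known layers): K_A = 108.74832 − 3.292×39.86 = −22.4708; K_B = 0 − 3.292×(3.59 + 0) = −11.81828.
Balance: K_A = K_B − x×(3.292 − 2.778), so x = (K_B − K_A)/(3.292 − 2.778) = 10.6525/0.514 = 20.7 km.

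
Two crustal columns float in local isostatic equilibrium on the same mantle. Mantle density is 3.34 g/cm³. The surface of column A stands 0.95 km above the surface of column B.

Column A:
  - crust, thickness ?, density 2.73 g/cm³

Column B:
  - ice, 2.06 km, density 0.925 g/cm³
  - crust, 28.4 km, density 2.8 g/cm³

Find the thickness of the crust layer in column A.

38.5 km

Take the compensation level at the base of the deeper column (depth z_c below the surface of column A) and equate Σ ρ_i t_i down to z_c; mantle fills any gap and the z_c terms cancel.
Column A: x×2.73 + (z_c − 0 − x)×3.34
Column B: 0.95×0 + 2.06×0.925 + 28.4×2.8 + (z_c − 0.95 − 30.46)×3.34
The z_c×3.34 term appears on both sides and cancels. Collect the known terms of each column as K = Σ(ρt)_known − 3.34 × (depth of known layers): K_A = 0 − 3.34×0 = 0; K_B = 81.4255 − 3.34×(0.95 + 30.46) = −23.4839.
Balance: K_A − x×(3.34 − 2.73) = K_B, so x = (K_A − K_B)/(3.34 − 2.73) = 23.4839/0.61 = 38.5 km.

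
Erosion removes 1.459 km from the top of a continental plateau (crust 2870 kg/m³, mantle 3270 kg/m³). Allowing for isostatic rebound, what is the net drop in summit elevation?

Rebound u = e ρ_c/ρ_m = 1.459 km × 2870/3270 = 1.281 km.
Net surface drop = e − u = 1.459 km − 1.281 km = e (ρ_m − ρ_c)/ρ_m = 0.178 km.

0.178 km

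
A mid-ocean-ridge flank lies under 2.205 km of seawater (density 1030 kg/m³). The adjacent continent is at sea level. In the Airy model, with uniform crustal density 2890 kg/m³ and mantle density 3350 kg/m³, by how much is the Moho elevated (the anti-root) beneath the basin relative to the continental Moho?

8.92 km

By Archimedes' principle applied to the lithosphere: replacing crust with seawater at the top is compensated by replacing crust with mantle at the base: d (ρ_c − ρ_w) = a (ρ_m − ρ_c).
a = d (ρ_c − ρ_w)/(ρ_m − ρ_c) = 2.205 km × 1860/460 = 8.92 km.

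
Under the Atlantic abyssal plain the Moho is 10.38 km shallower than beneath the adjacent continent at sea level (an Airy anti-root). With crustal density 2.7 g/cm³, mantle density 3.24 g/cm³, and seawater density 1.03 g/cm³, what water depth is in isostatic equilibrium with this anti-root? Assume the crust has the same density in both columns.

Replacing a thickness d of crust by seawater at the top must be balanced by replacing crust with mantle at the base: d (ρ_c − ρ_w) = a (ρ_m − ρ_c).
d = a (ρ_m − ρ_c)/(ρ_c − ρ_w) = 10.38 km × 0.54/1.67 = 3.36 km.

3.36 km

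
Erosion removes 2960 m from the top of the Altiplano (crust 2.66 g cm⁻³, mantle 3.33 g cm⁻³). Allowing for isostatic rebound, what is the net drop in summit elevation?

596 m

Rebound u = e ρ_c/ρ_m = 2960 m × 2.66/3.33 = 2364 m.
Net surface drop = e − u = 2960 m − 2364 m = e (ρ_m − ρ_c)/ρ_m = 596 m.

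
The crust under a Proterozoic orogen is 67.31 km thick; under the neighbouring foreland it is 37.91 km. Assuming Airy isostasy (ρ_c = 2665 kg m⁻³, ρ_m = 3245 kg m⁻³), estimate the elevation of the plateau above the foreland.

5.25 km

Excess crust Δ = 67.31 km − 37.91 km = 29.4 km, split between elevation h and root r with h + r = Δ.
Airy balance ρ_c h = (ρ_m − ρ_c) r gives r = h ρ_c/(ρ_m − ρ_c), so h (1 + ρ_c/(ρ_m − ρ_c)) = Δ, i.e. h = Δ (ρ_m − ρ_c)/ρ_m.
h = 29.4 km × 580/3245 = 5.25 km.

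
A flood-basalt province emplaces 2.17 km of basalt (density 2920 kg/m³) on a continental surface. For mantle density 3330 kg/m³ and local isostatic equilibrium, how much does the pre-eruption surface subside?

1.9 km

Subaerial loading: s = t ρ_load / ρ_m.
s = 2.17 km × 2920/3330 = 1.9 km.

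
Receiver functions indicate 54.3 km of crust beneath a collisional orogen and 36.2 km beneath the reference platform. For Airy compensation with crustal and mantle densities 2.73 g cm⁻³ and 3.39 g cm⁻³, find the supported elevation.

Excess crust Δ = 54.3 km − 36.2 km = 18.1 km, split between elevation h and root r with h + r = Δ.
Airy balance ρ_c h = (ρ_m − ρ_c) r gives r = h ρ_c/(ρ_m − ρ_c), so h (1 + ρ_c/(ρ_m − ρ_c)) = Δ, i.e. h = Δ (ρ_m − ρ_c)/ρ_m.
h = 18.1 km × 0.66/3.39 = 3.52 km.

3.52 km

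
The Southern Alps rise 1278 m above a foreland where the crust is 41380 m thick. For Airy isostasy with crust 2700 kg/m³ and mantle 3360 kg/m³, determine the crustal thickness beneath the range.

47900 m

Root depth r = h ρ_c / (ρ_m − ρ_c) = 1278 m × 2700 / 660 = 5228 m.
Total thickness = T + h + r = 41380 m + 1278 m + 5228 m = 47900 m.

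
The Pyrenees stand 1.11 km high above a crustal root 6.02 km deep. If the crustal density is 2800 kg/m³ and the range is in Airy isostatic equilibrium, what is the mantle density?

3320 kg/m³

Airy balance: ρ_c h = (ρ_m − ρ_c) r → ρ_m = ρ_c (1 + h/r).
ρ_m = 2800 × (1 + 1.11 km/6.02 km) = 3320 kg/m³.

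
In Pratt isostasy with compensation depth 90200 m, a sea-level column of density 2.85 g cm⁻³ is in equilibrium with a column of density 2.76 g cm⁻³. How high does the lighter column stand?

ρ_ref D = ρ (D + h) → h = D (ρ_ref − ρ)/ρ.
h = 90200 m × (2.85 − 2.76)/2.76 = 2940 m.

2940 m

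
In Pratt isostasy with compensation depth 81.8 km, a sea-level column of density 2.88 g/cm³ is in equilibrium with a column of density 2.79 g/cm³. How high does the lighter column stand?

ρ_ref D = ρ (D + h) → h = D (ρ_ref − ρ)/ρ.
h = 81.8 km × (2.88 − 2.79)/2.79 = 2.64 km.

2.64 km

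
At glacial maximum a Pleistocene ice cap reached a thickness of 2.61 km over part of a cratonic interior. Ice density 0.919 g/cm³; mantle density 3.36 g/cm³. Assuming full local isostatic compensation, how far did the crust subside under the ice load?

For local isostatic compensation: the ice load ρ_ice t is balanced by mantle displaced below, ρ_m s.
s = t ρ_ice / ρ_m = 2.61 km × 0.919/3.36 = 0.714 km.

0.714 km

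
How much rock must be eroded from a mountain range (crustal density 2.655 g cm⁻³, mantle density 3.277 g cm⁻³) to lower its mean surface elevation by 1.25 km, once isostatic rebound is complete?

6.59 km

Net drop Δ = e − u = e − e ρ_c/ρ_m = e (ρ_m − ρ_c)/ρ_m.
e = Δ ρ_m/(ρ_m − ρ_c) = 1.25 km × 3.277/0.622 = 6.59 km.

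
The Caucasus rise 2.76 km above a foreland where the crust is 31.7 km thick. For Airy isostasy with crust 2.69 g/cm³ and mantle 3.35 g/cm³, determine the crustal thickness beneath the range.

45.7 km

Root depth r = h ρ_c / (ρ_m − ρ_c) = 2.76 km × 2.69 / 0.66 = 11.25 km.
Total thickness = T + h + r = 31.7 km + 2.76 km + 11.25 km = 45.7 km.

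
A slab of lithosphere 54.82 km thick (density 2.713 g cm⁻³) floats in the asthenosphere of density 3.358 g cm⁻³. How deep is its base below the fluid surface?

44.3 km

Draft d = t ρ_obj/ρ_fluid = 54.82 km × 2.713/3.358 = 44.3 km.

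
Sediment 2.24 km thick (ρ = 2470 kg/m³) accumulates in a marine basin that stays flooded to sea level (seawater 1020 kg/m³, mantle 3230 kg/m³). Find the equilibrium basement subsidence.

Submarine loading: the sediment displaces seawater, and the subsidence is in turn flooded, so s (ρ_m − ρ_w) = t (ρ_sed − ρ_w).
s = 2.24 km × (2470 − 1020) / (3230 − 1020) = 1.47 km.

1.47 km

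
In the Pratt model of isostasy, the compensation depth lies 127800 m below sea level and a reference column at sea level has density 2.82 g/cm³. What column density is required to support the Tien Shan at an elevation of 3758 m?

Pratt balance: ρ_ref D = ρ (D + h).
ρ = ρ_ref D/(D + h) = 2.82 × 127800 m/(127800 m + 3758 m) = 2.74 g/cm³.

2.74 g/cm³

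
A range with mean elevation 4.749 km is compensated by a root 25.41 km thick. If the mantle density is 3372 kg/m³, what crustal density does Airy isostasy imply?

ρ_c h = (ρ_m − ρ_c) r → ρ_c (h + r) = ρ_m r → ρ_c = ρ_m r / (h + r).
ρ_c = 3372 × 25.41 km / (4.749 km + 25.41 km) = 2840 kg/m³.

2840 kg/m³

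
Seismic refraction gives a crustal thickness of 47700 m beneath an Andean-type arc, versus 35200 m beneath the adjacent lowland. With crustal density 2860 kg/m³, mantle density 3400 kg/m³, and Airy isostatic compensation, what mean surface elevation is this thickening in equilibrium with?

Excess crust Δ = 47700 m − 35200 m = 12500 m, split between elevation h and root r with h + r = Δ.
Airy balance ρ_c h = (ρ_m − ρ_c) r gives r = h ρ_c/(ρ_m − ρ_c), so h (1 + ρ_c/(ρ_m − ρ_c)) = Δ, i.e. h = Δ (ρ_m − ρ_c)/ρ_m.
h = 12500 m × 540/3400 = 1990 m.

1990 m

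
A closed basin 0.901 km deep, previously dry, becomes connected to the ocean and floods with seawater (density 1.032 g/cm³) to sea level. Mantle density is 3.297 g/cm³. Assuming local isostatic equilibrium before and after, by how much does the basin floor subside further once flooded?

0.411 km

After flooding the water column is d + s deep. Its weight must equal the weight of mantle displaced by the extra subsidence s: (d + s) ρ_w = s ρ_m.
s = d ρ_w / (ρ_m − ρ_w) = 0.901 km × 1.032/(3.297 − 1.032) = 0.411 km.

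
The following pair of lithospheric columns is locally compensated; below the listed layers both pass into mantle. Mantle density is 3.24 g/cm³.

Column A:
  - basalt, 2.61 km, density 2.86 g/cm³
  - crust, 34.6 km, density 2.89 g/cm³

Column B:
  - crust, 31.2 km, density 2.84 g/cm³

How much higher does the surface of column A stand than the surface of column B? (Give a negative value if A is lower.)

0.192 km

For any compensation level in the mantle, the mantle terms cancel and isostasy reduces to e = (Σt_A − Σt_B) − (Σ(ρt)_A − Σ(ρt)_B) / ρ_m.
Σt_A = 37.21 km; Σt_B = 31.2 km; Σ(ρt)_A = 107.4586; Σ(ρt)_B = 88.608 (in km·g/cm³).
e = (37.21 − 31.2) − (107.4586 − 88.608) / 3.24 = 0.192 km.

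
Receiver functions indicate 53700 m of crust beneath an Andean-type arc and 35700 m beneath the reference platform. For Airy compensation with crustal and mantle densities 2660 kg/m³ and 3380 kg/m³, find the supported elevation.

Excess crust Δ = 53700 m − 35700 m = 18000 m, split between elevation h and root r with h + r = Δ.
Airy balance ρ_c h = (ρ_m − ρ_c) r gives r = h ρ_c/(ρ_m − ρ_c), so h (1 + ρ_c/(ρ_m − ρ_c)) = Δ, i.e. h = Δ (ρ_m − ρ_c)/ρ_m.
h = 18000 m × 720/3380 = 3830 m.

3830 m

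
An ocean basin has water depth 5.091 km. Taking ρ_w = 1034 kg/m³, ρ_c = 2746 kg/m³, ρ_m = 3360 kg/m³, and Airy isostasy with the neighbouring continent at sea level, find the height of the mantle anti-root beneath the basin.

By Archimedes' principle applied to the lithosphere: replacing crust with seawater at the top is compensated by replacing crust with mantle at the base: d (ρ_c − ρ_w) = a (ρ_m − ρ_c).
a = d (ρ_c − ρ_w)/(ρ_m − ρ_c) = 5.091 km × 1712/614 = 14.2 km.

14.2 km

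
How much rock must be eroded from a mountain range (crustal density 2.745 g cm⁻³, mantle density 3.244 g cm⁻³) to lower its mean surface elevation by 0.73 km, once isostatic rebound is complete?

Net drop Δ = e − u = e − e ρ_c/ρ_m = e (ρ_m − ρ_c)/ρ_m.
e = Δ ρ_m/(ρ_m − ρ_c) = 0.73 km × 3.244/0.499 = 4.75 km.

4.75 km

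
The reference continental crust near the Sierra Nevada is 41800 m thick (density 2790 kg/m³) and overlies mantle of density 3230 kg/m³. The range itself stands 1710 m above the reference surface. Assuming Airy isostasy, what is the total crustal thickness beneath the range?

Root depth r = h ρ_c / (ρ_m − ρ_c) = 1710 m × 2790 / 440 = 10840 m.
Total thickness = T + h + r = 41800 m + 1710 m + 10840 m = 54400 m.

54400 m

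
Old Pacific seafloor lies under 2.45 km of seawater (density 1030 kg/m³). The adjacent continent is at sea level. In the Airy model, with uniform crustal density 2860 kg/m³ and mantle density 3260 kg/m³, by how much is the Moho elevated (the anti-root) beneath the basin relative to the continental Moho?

11.2 km

In Airy isostatic equilibrium: replacing crust with seawater at the top is compensated by replacing crust with mantle at the base: d (ρ_c − ρ_w) = a (ρ_m − ρ_c).
a = d (ρ_c − ρ_w)/(ρ_m − ρ_c) = 2.45 km × 1830/400 = 11.2 km.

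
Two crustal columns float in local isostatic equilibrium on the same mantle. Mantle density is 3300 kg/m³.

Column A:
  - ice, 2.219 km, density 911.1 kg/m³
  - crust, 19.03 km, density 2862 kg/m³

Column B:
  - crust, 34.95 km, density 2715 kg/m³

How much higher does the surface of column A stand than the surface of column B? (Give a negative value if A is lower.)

For any compensation level in the mantle, the mantle terms cancel and isostasy reduces to e = (Σt_A − Σt_B) − (Σ(ρt)_A − Σ(ρt)_B) / ρ_m.
Σt_A = 21.249 km; Σt_B = 34.95 km; Σ(ρt)_A = 56485.5909; Σ(ρt)_B = 94889.25 (in km·kg/m³).
e = (21.249 − 34.95) − (56485.5909 − 94889.25) / 3300 = −2.06 km.

−2.06 km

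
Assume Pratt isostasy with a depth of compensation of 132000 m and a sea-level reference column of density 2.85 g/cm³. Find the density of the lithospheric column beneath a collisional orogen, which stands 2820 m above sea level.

Pratt balance: ρ_ref D = ρ (D + h).
ρ = ρ_ref D/(D + h) = 2.85 × 132000 m/(132000 m + 2820 m) = 2.79 g/cm³.

2.79 g/cm³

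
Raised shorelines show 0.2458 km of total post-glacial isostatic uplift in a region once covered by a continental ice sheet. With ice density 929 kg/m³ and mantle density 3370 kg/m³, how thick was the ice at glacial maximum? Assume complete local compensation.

0.892 km

u = t ρ_ice/ρ_m → t = u ρ_m/ρ_ice = 0.2458 km × 3370/929 = 0.892 km.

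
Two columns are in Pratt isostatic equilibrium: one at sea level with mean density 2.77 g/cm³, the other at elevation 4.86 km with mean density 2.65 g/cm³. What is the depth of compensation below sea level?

ρ_ref D = ρ (D + h) → D (ρ_ref − ρ) = ρ h.
D = ρ h/(ρ_ref − ρ) = 2.65 × 4.86 km/(2.77 − 2.65) = 107 km.

107 km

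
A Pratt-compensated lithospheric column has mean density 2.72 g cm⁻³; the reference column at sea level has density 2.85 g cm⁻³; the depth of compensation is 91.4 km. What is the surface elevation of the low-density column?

ρ_ref D = ρ (D + h) → h = D (ρ_ref − ρ)/ρ.
h = 91.4 km × (2.85 − 2.72)/2.72 = 4.37 km.

4.37 km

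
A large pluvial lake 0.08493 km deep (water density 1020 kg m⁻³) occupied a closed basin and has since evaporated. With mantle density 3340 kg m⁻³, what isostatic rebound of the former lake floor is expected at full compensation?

0.0259 km

u = d ρ_w/ρ_m = 0.08493 km × 1020/3340 = 0.0259 km.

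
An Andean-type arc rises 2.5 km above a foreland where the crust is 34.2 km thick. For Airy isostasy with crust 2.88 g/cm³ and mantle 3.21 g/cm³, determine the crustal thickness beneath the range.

58.5 km

Root depth r = h ρ_c / (ρ_m − ρ_c) = 2.5 km × 2.88 / 0.33 = 21.82 km.
Total thickness = T + h + r = 34.2 km + 2.5 km + 21.82 km = 58.5 km.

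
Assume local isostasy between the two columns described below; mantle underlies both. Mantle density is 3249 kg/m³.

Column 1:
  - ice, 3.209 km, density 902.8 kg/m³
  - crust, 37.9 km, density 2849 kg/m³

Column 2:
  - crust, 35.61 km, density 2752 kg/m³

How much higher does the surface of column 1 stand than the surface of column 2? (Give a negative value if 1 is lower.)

1.54 km

For any compensation level in the mantle, the mantle terms cancel and isostasy reduces to e = (Σt_1 − Σt_2) − (Σ(ρt)_1 − Σ(ρt)_2) / ρ_m.
Σt_1 = 41.109 km; Σt_2 = 35.61 km; Σ(ρt)_1 = 110874.185; Σ(ρt)_2 = 97998.72 (in km·kg/m³).
e = (41.109 − 35.61) − (110874.185 − 97998.72) / 3249 = 1.54 km.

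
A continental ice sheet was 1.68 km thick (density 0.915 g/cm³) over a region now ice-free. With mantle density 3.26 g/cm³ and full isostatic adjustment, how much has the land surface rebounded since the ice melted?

0.472 km

Removing the load lets mantle flow back in; uplift u satisfies ρ_ice t = ρ_m u.
u = t ρ_ice/ρ_m = 1.68 km × 0.915/3.26 = 0.472 km.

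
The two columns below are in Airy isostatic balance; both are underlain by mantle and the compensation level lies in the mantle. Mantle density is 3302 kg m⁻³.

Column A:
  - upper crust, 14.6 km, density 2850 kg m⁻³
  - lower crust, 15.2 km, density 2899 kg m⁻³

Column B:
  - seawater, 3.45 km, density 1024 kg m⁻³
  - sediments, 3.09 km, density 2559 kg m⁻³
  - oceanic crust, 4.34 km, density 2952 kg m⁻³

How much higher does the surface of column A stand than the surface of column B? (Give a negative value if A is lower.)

For any compensation level in the mantle, the mantle terms cancel and isostasy reduces to e = (Σt_A − Σt_B) − (Σ(ρt)_A − Σ(ρt)_B) / ρ_m.
Σt_A = 29.8 km; Σt_B = 10.88 km; Σ(ρt)_A = 85674.8; Σ(ρt)_B = 24251.79 (in km·kg m⁻³).
e = (29.8 − 10.88) − (85674.8 − 24251.79) / 3302 = 0.318 km.

0.318 km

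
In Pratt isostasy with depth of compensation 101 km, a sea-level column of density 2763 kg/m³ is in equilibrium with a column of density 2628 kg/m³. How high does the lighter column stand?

5.19 km

ρ_ref D = ρ (D + h) → h = D (ρ_ref − ρ)/ρ.
h = 101 km × (2763 − 2628)/2628 = 5.19 km.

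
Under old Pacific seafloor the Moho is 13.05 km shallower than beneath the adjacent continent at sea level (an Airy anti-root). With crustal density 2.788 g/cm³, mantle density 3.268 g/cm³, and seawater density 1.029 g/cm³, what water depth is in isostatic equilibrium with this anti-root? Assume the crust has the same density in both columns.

Replacing a thickness d of crust by seawater at the top must be balanced by replacing crust with mantle at the base: d (ρ_c − ρ_w) = a (ρ_m − ρ_c).
d = a (ρ_m − ρ_c)/(ρ_c − ρ_w) = 13.05 km × 0.48/1.759 = 3.56 km.

3.56 km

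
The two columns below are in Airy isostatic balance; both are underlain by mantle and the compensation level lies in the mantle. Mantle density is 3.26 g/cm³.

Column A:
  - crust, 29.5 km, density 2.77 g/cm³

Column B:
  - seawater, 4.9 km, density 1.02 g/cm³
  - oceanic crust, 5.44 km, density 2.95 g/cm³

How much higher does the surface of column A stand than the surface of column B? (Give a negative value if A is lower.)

For any compensation level in the mantle, the mantle terms cancel and isostasy reduces to e = (Σt_A − Σt_B) − (Σ(ρt)_A − Σ(ρt)_B) / ρ_m.
Σt_A = 29.5 km; Σt_B = 10.34 km; Σ(ρt)_A = 81.715; Σ(ρt)_B = 21.046 (in km·g/cm³).
e = (29.5 − 10.34) − (81.715 − 21.046) / 3.26 = 0.55 km.

0.55 km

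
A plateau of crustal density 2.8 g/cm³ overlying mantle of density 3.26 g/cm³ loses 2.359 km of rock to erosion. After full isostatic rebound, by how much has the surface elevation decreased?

Rebound u = e ρ_c/ρ_m = 2.359 km × 2.8/3.26 = 2.026 km.
Net surface drop = e − u = 2.359 km − 2.026 km = e (ρ_m − ρ_c)/ρ_m = 0.333 km.

0.333 km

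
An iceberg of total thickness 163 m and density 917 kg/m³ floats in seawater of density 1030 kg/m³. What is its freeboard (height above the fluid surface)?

Floating equilibrium: submerged depth d = t ρ_obj/ρ_fluid = 163 m × 917/1030 = 145.1 m.
Freeboard = t − d = 163 m − 145.1 m = 17.9 m.

17.9 m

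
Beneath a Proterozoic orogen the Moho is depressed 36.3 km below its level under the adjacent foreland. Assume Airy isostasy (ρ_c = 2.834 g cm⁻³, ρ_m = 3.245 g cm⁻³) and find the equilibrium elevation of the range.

5.26 km

Isostatic balance requires: ρ_c h = (ρ_m − ρ_c) r.
h = r (ρ_m − ρ_c) / ρ_c = 36.3 km × (3.245 − 2.834) / 2.834 = 5.26 km.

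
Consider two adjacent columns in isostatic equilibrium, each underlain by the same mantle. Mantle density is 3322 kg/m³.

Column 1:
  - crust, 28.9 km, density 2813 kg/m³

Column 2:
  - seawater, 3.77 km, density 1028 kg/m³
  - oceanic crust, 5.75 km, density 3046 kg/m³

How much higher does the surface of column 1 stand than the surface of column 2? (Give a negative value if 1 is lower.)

1.35 km

For any compensation level in the mantle, the mantle terms cancel and isostasy reduces to e = (Σt_1 − Σt_2) − (Σ(ρt)_1 − Σ(ρt)_2) / ρ_m.
Σt_1 = 28.9 km; Σt_2 = 9.52 km; Σ(ρt)_1 = 81295.7; Σ(ρt)_2 = 21390.06 (in km·kg/m³).
e = (28.9 − 9.52) − (81295.7 − 21390.06) / 3322 = 1.35 km.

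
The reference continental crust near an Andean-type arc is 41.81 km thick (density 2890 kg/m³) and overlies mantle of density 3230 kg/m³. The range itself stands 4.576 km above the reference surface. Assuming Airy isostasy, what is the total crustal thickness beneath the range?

Root depth r = h ρ_c / (ρ_m − ρ_c) = 4.576 km × 2890 / 340 = 38.9 km.
Total thickness = T + h + r = 41.81 km + 4.576 km + 38.9 km = 85.3 km.

85.3 km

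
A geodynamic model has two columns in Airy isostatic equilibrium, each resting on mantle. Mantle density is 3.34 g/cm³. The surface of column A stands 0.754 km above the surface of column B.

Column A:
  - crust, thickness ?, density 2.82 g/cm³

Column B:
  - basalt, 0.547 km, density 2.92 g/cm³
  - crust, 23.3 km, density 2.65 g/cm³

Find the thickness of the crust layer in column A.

Take the compensation level at the base of the deeper column (depth z_c below the surface of column A) and equate Σ ρ_i t_i down to z_c; mantle fills any gap and the z_c terms cancel.
Column A: x×2.82 + (z_c − 0 − x)×3.34
Column B: 0.754×0 + 0.547×2.92 + 23.3×2.65 + (z_c − 0.754 − 23.847)×3.34
The z_c×3.34 term appears on both sides and cancels. Collect the known terms of each column as K = Σ(ρt)_known − 3.34 × (depth of known layers): K_A = 0 − 3.34×0 = 0; K_B = 63.34224 − 3.34×(0.754 + 23.847) = −18.8251.
Balance: K_A − x×(3.34 − 2.82) = K_B, so x = (K_A − K_B)/(3.34 − 2.82) = 18.8251/0.52 = 36.2 km.

36.2 km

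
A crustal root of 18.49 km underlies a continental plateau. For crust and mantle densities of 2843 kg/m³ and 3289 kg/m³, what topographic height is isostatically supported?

2.9 km

In Airy isostatic equilibrium: ρ_c h = (ρ_m − ρ_c) r.
h = r (ρ_m − ρ_c) / ρ_c = 18.49 km × (3289 − 2843) / 2843 = 2.9 km.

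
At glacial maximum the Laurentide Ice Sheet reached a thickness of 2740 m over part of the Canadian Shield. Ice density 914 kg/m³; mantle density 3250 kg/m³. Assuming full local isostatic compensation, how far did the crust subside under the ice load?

771 m

In Airy isostatic equilibrium: the ice load ρ_ice t is balanced by mantle displaced below, ρ_m s.
s = t ρ_ice / ρ_m = 2740 m × 914/3250 = 771 m.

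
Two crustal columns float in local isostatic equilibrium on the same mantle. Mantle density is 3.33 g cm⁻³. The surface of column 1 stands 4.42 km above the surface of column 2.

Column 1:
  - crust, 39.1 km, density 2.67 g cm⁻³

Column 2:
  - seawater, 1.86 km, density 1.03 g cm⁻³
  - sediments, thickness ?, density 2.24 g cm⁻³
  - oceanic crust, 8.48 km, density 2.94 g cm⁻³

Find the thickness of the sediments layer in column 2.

Take the compensation level at the base of the deeper column (depth z_c below the surface of column 1) and equate Σ ρ_i t_i down to z_c; mantle fills any gap and the z_c terms cancel.
Column 1: 39.1×2.67 + (z_c − 39.1)×3.33
Column 2: 4.42×0 + 1.86×1.03 + x×2.24 + 8.48×2.94 + (z_c − 4.42 − 10.34 − x)×3.33
The z_c×3.33 term appears on both sides and cancels. Collect the known terms of each column as K = Σ(ρt)_known − 3.33 × (depth of known layers): K_1 = 104.397 − 3.33×39.1 = −25.806; K_2 = 26.847 − 3.33×(4.42 + 10.34) = −22.3038.
Balance: K_1 = K_2 − x×(3.33 − 2.24), so x = (K_2 − K_1)/(3.33 − 2.24) = 3.5022/1.09 = 3.21 km.

3.21 km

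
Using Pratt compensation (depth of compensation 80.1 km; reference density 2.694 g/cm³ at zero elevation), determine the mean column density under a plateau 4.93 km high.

2.54 g/cm³

Pratt balance: ρ_ref D = ρ (D + h).
ρ = ρ_ref D/(D + h) = 2.694 × 80.1 km/(80.1 km + 4.93 km) = 2.54 g/cm³.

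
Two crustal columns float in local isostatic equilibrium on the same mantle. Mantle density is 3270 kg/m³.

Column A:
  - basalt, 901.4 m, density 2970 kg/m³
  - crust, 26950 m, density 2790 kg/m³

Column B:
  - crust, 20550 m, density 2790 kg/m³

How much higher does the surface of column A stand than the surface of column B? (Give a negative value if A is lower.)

For any compensation level in the mantle, the mantle terms cancel and isostasy reduces to e = (Σt_A − Σt_B) − (Σ(ρt)_A − Σ(ρt)_B) / ρ_m.
Σt_A = 27851.4 m; Σt_B = 20550 m; Σ(ρt)_A = 77867658; Σ(ρt)_B = 57334500 (in m·kg/m³).
e = (27851.4 − 20550) − (77867658 − 57334500) / 3270 = 1020 m.

1020 m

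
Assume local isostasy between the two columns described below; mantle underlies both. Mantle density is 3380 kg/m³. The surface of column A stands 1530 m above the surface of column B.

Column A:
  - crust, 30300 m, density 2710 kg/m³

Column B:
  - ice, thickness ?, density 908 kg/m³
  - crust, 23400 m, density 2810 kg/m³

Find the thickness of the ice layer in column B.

725 m

Take the compensation level at the base of the deeper column (depth z_c below the surface of column A) and equate Σ ρ_i t_i down to z_c; mantle fills any gap and the z_c terms cancel.
Column A: 30300×2710 + (z_c − 30300)×3380
Column B: 1530×0 + x×908 + 23400×2810 + (z_c − 1530 − 23400 − x)×3380
The z_c×3380 term appears on both sides and cancels. Collect the known terms of each column as K = Σ(ρt)_known − 3380 × (depth of known layers): K_A = 82113000 − 3380×30300 = −20301000; K_B = 65754000 − 3380×(1530 + 23400) = −18509400.
Balance: K_A = K_B − x×(3380 − 908), so x = (K_B − K_A)/(3380 − 908) = 1791600/2472 = 725 m.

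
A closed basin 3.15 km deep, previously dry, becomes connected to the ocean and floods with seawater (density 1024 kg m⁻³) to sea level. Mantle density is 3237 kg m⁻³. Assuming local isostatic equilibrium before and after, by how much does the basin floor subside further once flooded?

1.46 km

After flooding the water column is d + s deep. Its weight must equal the weight of mantle displaced by the extra subsidence s: (d + s) ρ_w = s ρ_m.
s = d ρ_w / (ρ_m − ρ_w) = 3.15 km × 1024/(3237 − 1024) = 1.46 km.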